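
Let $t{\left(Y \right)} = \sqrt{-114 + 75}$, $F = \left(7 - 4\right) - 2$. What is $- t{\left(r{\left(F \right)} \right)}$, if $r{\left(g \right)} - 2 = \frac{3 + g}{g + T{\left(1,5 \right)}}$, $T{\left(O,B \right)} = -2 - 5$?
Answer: $- i \sqrt{39} \approx - 6.245 i$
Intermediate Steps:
$T{\left(O,B \right)} = -7$
$F = 1$ ($F = 3 - 2 = 1$)
$r{\left(g \right)} = 2 + \frac{3 + g}{-7 + g}$ ($r{\left(g \right)} = 2 + \frac{3 + g}{g - 7} = 2 + \frac{3 + g}{-7 + g}$)
$t{\left(Y \right)} = i \sqrt{39}$ ($t{\left(Y \right)} = \sqrt{-39} = i \sqrt{39}$)
$- t{\left(r{\left(F \right)} \right)} = - i \sqrt{39}$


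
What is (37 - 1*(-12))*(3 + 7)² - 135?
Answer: 4765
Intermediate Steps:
(37 - 1*(-12))*(3 + 7)² - 135 = (37 + 12)*10² - 135 = 49*100 - 135 = 4900 - 135 = 4765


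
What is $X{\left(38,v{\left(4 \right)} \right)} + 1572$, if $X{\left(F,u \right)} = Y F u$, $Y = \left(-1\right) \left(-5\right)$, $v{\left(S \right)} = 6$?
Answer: $2712$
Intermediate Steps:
$Y = 5$
$X{\left(F,u \right)} = 5 F u$
$X{\left(38,v{\left(4 \right)} \right)} + 1572 = 5 \cdot 38 \cdot 6 + 1572 = 1140 + 1572 = 2712$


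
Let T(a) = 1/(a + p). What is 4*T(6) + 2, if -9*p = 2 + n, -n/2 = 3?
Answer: 76/29 ≈ 2.6207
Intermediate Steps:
n = -6 (n = -2*3 = -6)
p = 4/9 (p = -(2 - 6)/9 = -⅑*(-4) = 4/9 ≈ 0.44444)
T(a) = 1/(4/9 + a) (T(a) = 1/(a + 4/9) = 1/(4/9 + a))
4*T(6) + 2 = 4*(9/(4 + 9*6)) + 2 = 4*(9/(4 + 54)) + 2 = 4*(9/58) + 2 = 18/29 + 2 = 76/29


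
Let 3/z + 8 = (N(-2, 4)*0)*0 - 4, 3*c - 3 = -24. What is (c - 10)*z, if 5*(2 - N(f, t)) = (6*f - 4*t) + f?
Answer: 17/4 ≈ 4.2500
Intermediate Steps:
c = -7 (c = 1 + (1/3)*(-24) = 1 - 8 = -7)
N(f, t) = 2 - 7*f/5 + 4*t/5 (N(f, t) = 2 - ((6*f - 4*t) + f)/5 = 2 - ((-4*t + 6*f) + f)/5 = 2 - (-4*t + 7*f)/5 = 2 + (-7*f/5 + 4*t/5) = 2 - 7*f/5 + 4*t/5)
z = -1/4 (z = 3/(-8 + (((2 - 7/5*(-2) + (4/5)*4)*0)*0 - 4)) = 3/(-8 + (((2 + 14/5 + 16/5)*0)*0 - 4)) = 3/(-8 + ((8*0)*0 - 4)) = 3/(-8 + (0*0 - 4)) = 3/(-8 + (0 - 4)) = 3/(-8 - 4) = 3/(-12) = 3*(-1/12) = -1/4 ≈ -0.25000)
(c - 10)*z = (-7 - 10)*(-1/4) = -17*(-1/4) = 17/4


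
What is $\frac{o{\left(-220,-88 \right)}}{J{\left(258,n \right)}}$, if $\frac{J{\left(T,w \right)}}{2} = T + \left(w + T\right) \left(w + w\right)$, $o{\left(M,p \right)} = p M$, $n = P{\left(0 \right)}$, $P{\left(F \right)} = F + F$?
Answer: $\frac{4840}{129} \approx 37.519$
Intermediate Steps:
$P{\left(F \right)} = 2 F$
$n = 0$ ($n = 2 \cdot 0 = 0$)
$o{\left(M,p \right)} = M p$
$J{\left(T,w \right)} = 2 T + 4 w \left(T + w\right)$ ($J{\left(T,w \right)} = 2 \left(T + \left(w + T\right) \left(w + w\right)\right) = 2 \left(T + \left(T + w\right) 2 w\right) = 2 \left(T + 2 w \left(T + w\right)\right) = 2 T + 4 w \left(T + w\right)$)
$\frac{o{\left(-220,-88 \right)}}{J{\left(258,n \right)}} = \frac{\left(-220\right) \left(-88\right)}{2 \cdot 258 + 4 \cdot 0^{2} + 4 \cdot 258 \cdot 0} = \frac{19360}{516 + 4 \cdot 0 + 0} = \frac{19360}{516 + 0 + 0} = \frac{19360}{516} = 19360 \cdot \frac{1}{516} = \frac{4840}{129}$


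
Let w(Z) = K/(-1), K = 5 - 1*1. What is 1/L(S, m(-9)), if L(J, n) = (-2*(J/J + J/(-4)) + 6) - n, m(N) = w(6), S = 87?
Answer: 2/103 ≈ 0.019417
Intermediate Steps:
K = 4 (K = 5 - 1 = 4)
w(Z) = -4 (w(Z) = 4/(-1) = 4*(-1) = -4)
m(N) = -4
L(J, n) = 4 + J/2 - n (L(J, n) = (-2*(1 + J*(-1/4)) + 6) - n = (-2*(1 - J/4) + 6) - n = ((-2 + J/2) + 6) - n = (4 + J/2) - n = 4 + J/2 - n)
1/L(S, m(-9)) = 1/(4 + (1/2)*87 - 1*(-4)) = 1/(4 + 87/2 + 4) = 1/(103/2) = 2/103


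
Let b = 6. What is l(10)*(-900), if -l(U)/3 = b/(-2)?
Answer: -8100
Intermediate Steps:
l(U) = 9 (l(U) = -18/(-2) = -18*(-1)/2 = -3*(-3) = 9)
l(10)*(-900) = 9*(-900) = -8100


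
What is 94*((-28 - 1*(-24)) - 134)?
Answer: -12972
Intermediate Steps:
94*((-28 - 1*(-24)) - 134) = 94*((-28 + 24) - 134) = 94*(-4 - 134) = 94*(-138) = -12972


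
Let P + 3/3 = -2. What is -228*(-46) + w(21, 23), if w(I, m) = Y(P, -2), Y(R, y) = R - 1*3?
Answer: 10482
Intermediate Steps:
P = -3 (P = -1 - 2 = -3)
Y(R, y) = -3 + R (Y(R, y) = R - 3 = -3 + R)
w(I, m) = -6 (w(I, m) = -3 - 3 = -6)
-228*(-46) + w(21, 23) = -228*(-46) - 6 = 10488 - 6 = 10482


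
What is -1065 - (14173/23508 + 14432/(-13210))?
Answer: -165286891037/155270340 ≈ -1064.5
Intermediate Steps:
-1065 - (14173/23508 + 14432/(-13210)) = -1065 - (14173*(1/23508) + 14432*(-1/13210)) = -1065 - (14173/23508 - 7216/6605) = -1065 - 1*(-76021063/155270340) = -1065 + 76021063/155270340 = -165286891037/155270340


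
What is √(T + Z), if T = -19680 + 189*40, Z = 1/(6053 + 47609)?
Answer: I*√34900876103618/53662 ≈ 110.09*I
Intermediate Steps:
Z = 1/53662 ≈ 1.8635e-5
T = -12120 (T = -19680 + 7560 = -12120)
√(T + Z) = √(-12120 + 1/53662) = √(-650383439/53662) = I*√34900876103618/53662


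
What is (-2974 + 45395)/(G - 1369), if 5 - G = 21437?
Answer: -42421/22801 ≈ -1.8605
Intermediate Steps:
G = -21432 (G = 5 - 1*21437 = 5 - 21437 = -21432)
(-2974 + 45395)/(G - 1369) = (-2974 + 45395)/(-21432 - 1369) = 42421/(-22801) = 42421*(-1/22801) = -42421/22801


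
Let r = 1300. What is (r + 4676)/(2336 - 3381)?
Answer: -5976/1045 ≈ -5.7187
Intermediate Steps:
(r + 4676)/(2336 - 3381) = (1300 + 4676)/(2336 - 3381) = 5976/(-1045) = 5976*(-1/1045) = -5976/1045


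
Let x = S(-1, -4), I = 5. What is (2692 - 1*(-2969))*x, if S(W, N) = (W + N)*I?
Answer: -141525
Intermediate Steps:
S(W, N) = 5*N + 5*W (S(W, N) = (W + N)*5 = (N + W)*5 = 5*N + 5*W)
x = -25 (x = 5*(-4) + 5*(-1) = -20 - 5 = -25)
(2692 - 1*(-2969))*x = (2692 - 1*(-2969))*(-25) = (2692 + 2969)*(-25) = 5661*(-25) = -141525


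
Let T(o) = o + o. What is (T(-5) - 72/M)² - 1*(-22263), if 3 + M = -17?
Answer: 557599/25 ≈ 22304.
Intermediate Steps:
M = -20 (M = -3 - 17 = -20)
T(o) = 2*o
(T(-5) - 72/M)² - 1*(-22263) = (2*(-5) - 72/(-20))² - 1*(-22263) = (-10 - 72*(-1/20))² + 22263 = (-10 + 18/5)² + 22263 = (-32/5)² + 22263 = 1024/25 + 22263 = 557599/25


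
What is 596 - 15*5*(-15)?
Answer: 1721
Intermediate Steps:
596 - 15*5*(-15) = 596 - 75*(-15) = 596 - 1*(-1125) = 596 + 1125 = 1721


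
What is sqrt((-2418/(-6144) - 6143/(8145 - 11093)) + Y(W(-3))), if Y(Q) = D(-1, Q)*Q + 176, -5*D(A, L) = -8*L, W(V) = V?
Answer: sqrt(2681983796635)/117920 ≈ 13.888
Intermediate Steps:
D(A, L) = 8*L/5 (D(A, L) = -(-8)*L/5 = 8*L/5)
Y(Q) = 176 + 8*Q**2/5 (Y(Q) = (8*Q/5)*Q + 176 = 8*Q**2/5 + 176 = 176 + 8*Q**2/5)
sqrt((-2418/(-6144) - 6143/(8145 - 11093)) + Y(W(-3))) = sqrt((-2418/(-6144) - 6143/(8145 - 11093)) + (176 + (8/5)*(-3)**2)) = sqrt((-2418*(-1/6144) - 6143/(-2948)) + (176 + (8/5)*9)) = sqrt((403/1024 - 6143*(-1/2948)) + (176 + 72/5)) = sqrt((403/1024 + 6143/2948) + 952/5) = sqrt(1869619/754688 + 952/5) = sqrt(727811071/3773440) = sqrt(2681983796635)/117920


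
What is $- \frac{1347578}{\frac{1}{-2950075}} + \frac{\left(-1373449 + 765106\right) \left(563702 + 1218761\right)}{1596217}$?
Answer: $\frac{6345689634326243141}{1596217} \approx 3.9755 \cdot 10^{12}$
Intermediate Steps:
$- \frac{1347578}{\frac{1}{-2950075}} + \frac{\left(-1373449 + 765106\right) \left(563702 + 1218761\right)}{1596217} = - \frac{1347578}{- \frac{1}{2950075}} + \left(-608343\right) 1782463 \cdot \frac{1}{1596217} = \left(-1347578\right) \left(-2950075\right) - \frac{1084348888809}{1596217} = 3975456168350 - \frac{1084348888809}{1596217} = \frac{6345689634326243141}{1596217}$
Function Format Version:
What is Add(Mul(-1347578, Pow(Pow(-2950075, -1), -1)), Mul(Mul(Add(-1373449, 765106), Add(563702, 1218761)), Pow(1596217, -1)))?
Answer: Rational(6345689634326243141, 1596217) ≈ 3.9755e+12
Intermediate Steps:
Add(Mul(-1347578, Pow(Pow(-2950075, -1), -1)), Mul(Mul(Add(-1373449, 765106), Add(563702, 1218761)), Pow(1596217, -1))) = Add(Mul(-1347578, Pow(Rational(-1, 2950075), -1)), Mul(Mul(-608343, 1782463), Rational(1, 1596217))) = Add(Mul(-1347578, -2950075), Mul(-1084348888809, Rational(1, 1596217))) = Add(3975456168350, Rational(-1084348888809, 1596217)) = Rational(6345689634326243141, 1596217)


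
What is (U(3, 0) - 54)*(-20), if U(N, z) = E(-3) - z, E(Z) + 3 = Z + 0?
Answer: 1200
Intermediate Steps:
E(Z) = -3 + Z (E(Z) = -3 + (Z + 0) = -3 + Z)
U(N, z) = -6 - z (U(N, z) = (-3 - 3) - z = -6 - z)
(U(3, 0) - 54)*(-20) = ((-6 - 1*0) - 54)*(-20) = ((-6 + 0) - 54)*(-20) = (-6 - 54)*(-20) = -60*(-20) = 1200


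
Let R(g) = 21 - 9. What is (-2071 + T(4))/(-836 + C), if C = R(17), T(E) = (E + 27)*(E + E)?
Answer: 1823/824 ≈ 2.2124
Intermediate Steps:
T(E) = 2*E*(27 + E) (T(E) = (27 + E)*(2*E) = 2*E*(27 + E))
R(g) = 12
C = 12
(-2071 + T(4))/(-836 + C) = (-2071 + 2*4*(27 + 4))/(-836 + 12) = (-2071 + 2*4*31)/(-824) = (-2071 + 248)*(-1/824) = -1823*(-1/824) = 1823/824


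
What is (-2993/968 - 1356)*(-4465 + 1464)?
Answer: 3948118601/968 ≈ 4.0786e+6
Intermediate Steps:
(-2993/968 - 1356)*(-4465 + 1464) = (-2993*1/968 - 1356)*(-3001) = (-2993/968 - 1356)*(-3001) = -1315601/968*(-3001) = 3948118601/968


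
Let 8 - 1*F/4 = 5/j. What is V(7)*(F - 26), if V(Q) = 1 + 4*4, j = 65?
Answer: 1258/13 ≈ 96.769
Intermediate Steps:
F = 412/13 (F = 32 - 20/65 = 32 - 4*1/13 = 32 - 4/13 = 412/13 ≈ 31.692)
V(Q) = 17 (V(Q) = 1 + 16 = 17)
V(7)*(F - 26) = 17*(412/13 - 26) = 17*(74/13) = 1258/13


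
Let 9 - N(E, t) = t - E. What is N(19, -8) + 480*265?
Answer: 127236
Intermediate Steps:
N(E, t) = 9 + E - t (N(E, t) = 9 - (t - E) = 9 + (E - t) = 9 + E - t)
N(19, -8) + 480*265 = (9 + 19 - 1*(-8)) + 480*265 = (9 + 19 + 8) + 127200 = 36 + 127200 = 127236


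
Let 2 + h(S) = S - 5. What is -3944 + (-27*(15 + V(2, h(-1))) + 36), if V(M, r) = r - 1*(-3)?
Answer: -4178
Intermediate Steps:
h(S) = -7 + S (h(S) = -2 + (S - 5) = -2 + (-5 + S) = -7 + S)
V(M, r) = 3 + r (V(M, r) = r + 3 = 3 + r)
-3944 + (-27*(15 + V(2, h(-1))) + 36) = -3944 + (-27*(15 + (3 + (-7 - 1))) + 36) = -3944 + (-27*(15 + (3 - 8)) + 36) = -3944 + (-27*(15 - 5) + 36) = -3944 + (-27*10 + 36) = -3944 + (-270 + 36) = -3944 - 234 = -4178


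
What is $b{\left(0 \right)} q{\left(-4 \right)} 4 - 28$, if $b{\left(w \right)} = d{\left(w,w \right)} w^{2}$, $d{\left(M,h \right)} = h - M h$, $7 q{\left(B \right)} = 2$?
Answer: $-28$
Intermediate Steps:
$q{\left(B \right)} = \frac{2}{7}$ ($q{\left(B \right)} = \frac{1}{7} \cdot 2 = \frac{2}{7}$)
$d{\left(M,h \right)} = h - M h$
$b{\left(w \right)} = w^{3} \left(1 - w\right)$ ($b{\left(w \right)} = w \left(1 - w\right) w^{2} = w^{3} \left(1 - w\right)$)
$b{\left(0 \right)} q{\left(-4 \right)} 4 - 28 = 0^{3} \left(1 - 0\right) \frac{2}{7} \cdot 4 - 28 = 0 \left(1 + 0\right) \frac{8}{7} - 28 = 0 \cdot 1 \cdot \frac{8}{7} - 28 = 0 \cdot \frac{8}{7} - 28 = 0 - 28 = -28$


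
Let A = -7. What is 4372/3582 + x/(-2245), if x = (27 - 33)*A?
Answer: 4832348/4020795 ≈ 1.2018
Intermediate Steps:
x = 42 (x = (27 - 33)*(-7) = -6*(-7) = 42)
4372/3582 + x/(-2245) = 4372/3582 + 42/(-2245) = 4372*(1/3582) + 42*(-1/2245) = 2186/1791 - 42/2245 = 4832348/4020795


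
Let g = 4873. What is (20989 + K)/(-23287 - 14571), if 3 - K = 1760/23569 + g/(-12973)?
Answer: -6418619311161/11575486195546 ≈ -0.55450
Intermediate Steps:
K = 1009301168/305760637 (K = 3 - (1760/23569 + 4873/(-12973)) = 3 - (1760*(1/23569) + 4873*(-1/12973)) = 3 - (1760/23569 - 4873/12973) = 3 - 1*(-92019257/305760637) = 3 + 92019257/305760637 = 1009301168/305760637 ≈ 3.3010)
(20989 + K)/(-23287 - 14571) = (20989 + 1009301168/305760637)/(-23287 - 14571) = (6418619311161/305760637)/(-37858) = (6418619311161/305760637)*(-1/37858) = -6418619311161/11575486195546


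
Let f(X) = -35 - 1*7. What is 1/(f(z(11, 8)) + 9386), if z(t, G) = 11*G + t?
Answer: 1/9344 ≈ 0.00010702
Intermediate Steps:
z(t, G) = t + 11*G
f(X) = -42 (f(X) = -35 - 7 = -42)
1/(f(z(11, 8)) + 9386) = 1/(-42 + 9386) = 1/9344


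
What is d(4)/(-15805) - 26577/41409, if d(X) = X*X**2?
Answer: -46966629/72718805 ≈ -0.64587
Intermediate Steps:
d(X) = X**3
d(4)/(-15805) - 26577/41409 = 4**3/(-15805) - 26577/41409 = 64*(-1/15805) - 26577*1/41409 = -64/15805 - 2953/4601 = -46966629/72718805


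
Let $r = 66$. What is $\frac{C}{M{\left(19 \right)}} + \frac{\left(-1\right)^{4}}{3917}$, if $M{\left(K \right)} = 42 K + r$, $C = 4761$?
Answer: $\frac{2072189}{376032} \approx 5.5107$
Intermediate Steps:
$M{\left(K \right)} = 66 + 42 K$ ($M{\left(K \right)} = 42 K + 66 = 66 + 42 K$)
$\frac{C}{M{\left(19 \right)}} + \frac{\left(-1\right)^{4}}{3917} = \frac{4761}{66 + 42 \cdot 19} + \frac{\left(-1\right)^{4}}{3917} = \frac{4761}{66 + 798} + 1 \cdot \frac{1}{3917} = \frac{4761}{864} + \frac{1}{3917} = 4761 \cdot \frac{1}{864} + \frac{1}{3917} = \frac{529}{96} + \frac{1}{3917} = \frac{2072189}{376032}$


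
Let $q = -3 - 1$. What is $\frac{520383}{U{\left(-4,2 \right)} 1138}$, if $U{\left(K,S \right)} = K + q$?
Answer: $- \frac{520383}{9104} \approx -57.16$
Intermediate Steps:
$q = -4$ ($q = -3 - 1 = -4$)
$U{\left(K,S \right)} = -4 + K$ ($U{\left(K,S \right)} = K - 4 = -4 + K$)
$\frac{520383}{U{\left(-4,2 \right)} 1138} = \frac{520383}{\left(-4 - 4\right) 1138} = \frac{520383}{\left(-8\right) 1138} = \frac{520383}{-9104} = 520383 \left(- \frac{1}{9104}\right) = - \frac{520383}{9104}$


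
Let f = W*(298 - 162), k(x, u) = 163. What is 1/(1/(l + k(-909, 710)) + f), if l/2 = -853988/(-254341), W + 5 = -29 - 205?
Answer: -43165559/1403053075395 ≈ -3.0765e-5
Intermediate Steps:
W = -239 (W = -5 + (-29 - 205) = -5 - 234 = -239)
f = -32504 (f = -239*(298 - 162) = -239*136 = -32504)
l = 1707976/254341 (l = 2*(-853988/(-254341)) = 2*(-853988*(-1/254341)) = 2*(853988/254341) = 1707976/254341 ≈ 6.7153)
1/(1/(l + k(-909, 710)) + f) = 1/(1/(1707976/254341 + 163) - 32504) = 1/(1/(43165559/254341) - 32504) = 1/(254341/43165559 - 32504) = 1/(-1403053075395/43165559) = -43165559/1403053075395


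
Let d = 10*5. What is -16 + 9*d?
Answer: 434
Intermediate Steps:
d = 50
-16 + 9*d = -16 + 9*50 = -16 + 450 = 434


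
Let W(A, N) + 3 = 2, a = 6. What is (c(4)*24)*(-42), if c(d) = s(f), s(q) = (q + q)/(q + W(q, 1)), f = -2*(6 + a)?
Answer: -48384/25 ≈ -1935.4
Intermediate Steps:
W(A, N) = -1 (W(A, N) = -3 + 2 = -1)
f = -24 (f = -2*(6 + 6) = -2*12 = -24)
s(q) = 2*q/(-1 + q) (s(q) = (q + q)/(q - 1) = (2*q)/(-1 + q) = 2*q/(-1 + q))
c(d) = 48/25 (c(d) = 2*(-24)/(-1 - 24) = 2*(-24)/(-25) = 2*(-24)*(-1/25) = 48/25)
(c(4)*24)*(-42) = ((48/25)*24)*(-42) = (1152/25)*(-42) = -48384/25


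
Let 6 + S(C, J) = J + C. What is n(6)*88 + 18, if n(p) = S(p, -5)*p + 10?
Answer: -1742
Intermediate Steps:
S(C, J) = -6 + C + J (S(C, J) = -6 + (J + C) = -6 + (C + J) = -6 + C + J)
n(p) = 10 + p*(-11 + p) (n(p) = (-6 + p - 5)*p + 10 = (-11 + p)*p + 10 = p*(-11 + p) + 10 = 10 + p*(-11 + p))
n(6)*88 + 18 = (10 + 6*(-11 + 6))*88 + 18 = (10 + 6*(-5))*88 + 18 = (10 - 30)*88 + 18 = -20*88 + 18 = -1760 + 18 = -1742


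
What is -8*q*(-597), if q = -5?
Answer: -23880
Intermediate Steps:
-8*q*(-597) = -8*(-5)*(-597) = 40*(-597) = -23880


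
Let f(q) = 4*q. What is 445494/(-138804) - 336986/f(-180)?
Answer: 1935593711/4164120 ≈ 464.83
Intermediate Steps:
445494/(-138804) - 336986/f(-180) = 445494/(-138804) - 336986/(4*(-180)) = 445494*(-1/138804) - 336986/(-720) = -74249/23134 - 336986*(-1/720) = -74249/23134 + 168493/360 = 1935593711/4164120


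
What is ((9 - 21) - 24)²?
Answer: 1296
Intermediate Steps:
((9 - 21) - 24)² = (-12 - 24)² = (-36)² = 1296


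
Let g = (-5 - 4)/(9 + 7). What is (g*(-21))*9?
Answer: 1701/16 ≈ 106.31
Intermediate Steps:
g = -9/16 ≈ -0.56250
(g*(-21))*9 = -9/16*(-21)*9 = (189/16)*9 = 1701/16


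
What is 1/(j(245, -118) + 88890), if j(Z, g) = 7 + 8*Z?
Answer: 1/90857 ≈ 1.1006e-5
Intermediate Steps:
1/(j(245, -118) + 88890) = 1/((7 + 8*245) + 88890) = 1/((7 + 1960) + 88890) = 1/(1967 + 88890) = 1/90857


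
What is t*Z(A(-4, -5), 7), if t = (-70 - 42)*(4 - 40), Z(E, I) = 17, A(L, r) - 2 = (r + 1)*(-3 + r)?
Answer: 68544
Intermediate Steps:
A(L, r) = 2 + (1 + r)*(-3 + r) (A(L, r) = 2 + (r + 1)*(-3 + r) = 2 + (1 + r)*(-3 + r))
t = 4032 (t = -112*(-36) = 4032)
t*Z(A(-4, -5), 7) = 4032*17 = 68544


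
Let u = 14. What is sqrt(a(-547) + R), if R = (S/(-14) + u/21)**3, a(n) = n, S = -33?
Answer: I*sqrt(1616065626)/1764 ≈ 22.789*I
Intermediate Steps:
R = 2048383/74088 (R = (-33/(-14) + 14/21)**3 = (-33*(-1/14) + 14*(1/21))**3 = (33/14 + 2/3)**3 = (127/42)**3 = 2048383/74088 ≈ 27.648)
sqrt(a(-547) + R) = sqrt(-547 + 2048383/74088) = sqrt(-38477753/74088) = I*sqrt(1616065626)/1764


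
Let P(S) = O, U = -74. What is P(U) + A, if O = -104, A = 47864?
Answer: 47760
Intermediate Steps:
P(S) = -104
P(U) + A = -104 + 47864 = 47760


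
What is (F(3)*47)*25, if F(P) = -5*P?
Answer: -17625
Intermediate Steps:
(F(3)*47)*25 = (-5*3*47)*25 = -15*47*25 = -705*25 = -17625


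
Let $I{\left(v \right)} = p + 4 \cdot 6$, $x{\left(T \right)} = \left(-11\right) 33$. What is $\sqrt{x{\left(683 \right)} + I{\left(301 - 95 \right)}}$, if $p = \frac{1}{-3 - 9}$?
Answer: $\frac{i \sqrt{12207}}{6} \approx 18.414 i$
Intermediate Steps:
$x{\left(T \right)} = -363$
$p = - \frac{1}{12}$ ($p = \frac{1}{-12} = - \frac{1}{12} \approx -0.083333$)
$I{\left(v \right)} = \frac{287}{12}$ ($I{\left(v \right)} = - \frac{1}{12} + 4 \cdot 6 = - \frac{1}{12} + 24 = \frac{287}{12}$)
$\sqrt{x{\left(683 \right)} + I{\left(301 - 95 \right)}} = \sqrt{-363 + \frac{287}{12}} = \sqrt{- \frac{4069}{12}} = \frac{i \sqrt{12207}}{6}$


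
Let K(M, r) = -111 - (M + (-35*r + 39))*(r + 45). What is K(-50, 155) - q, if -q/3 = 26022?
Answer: 1165155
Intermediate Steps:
q = -78066 (q = -3*26022 = -78066)
K(M, r) = -111 - (45 + r)*(39 + M - 35*r) (K(M, r) = -111 - (M + (39 - 35*r))*(45 + r) = -111 - (39 + M - 35*r)*(45 + r) = -111 - (45 + r)*(39 + M - 35*r))
K(-50, 155) - q = (-1866 - 45*(-50) + 35*155² + 1536*155 - 1*(-50)*155) - 1*(-78066) = (-1866 + 2250 + 35*24025 + 238080 + 7750) + 78066 = (-1866 + 2250 + 840875 + 238080 + 7750) + 78066 = 1087089 + 78066 = 1165155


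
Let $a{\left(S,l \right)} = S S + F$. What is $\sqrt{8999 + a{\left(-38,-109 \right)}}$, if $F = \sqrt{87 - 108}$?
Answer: $\sqrt{10443 + i \sqrt{21}} \approx 102.19 + 0.0224 i$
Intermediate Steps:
$F = i \sqrt{21}$ ($F = \sqrt{-21} = i \sqrt{21} \approx 4.5826 i$)
$a{\left(S,l \right)} = S^{2} + i \sqrt{21}$ ($a{\left(S,l \right)} = S S + i \sqrt{21} = S^{2} + i \sqrt{21}$)
$\sqrt{8999 + a{\left(-38,-109 \right)}} = \sqrt{8999 + \left(\left(-38\right)^{2} + i \sqrt{21}\right)} = \sqrt{8999 + \left(1444 + i \sqrt{21}\right)} = \sqrt{10443 + i \sqrt{21}}$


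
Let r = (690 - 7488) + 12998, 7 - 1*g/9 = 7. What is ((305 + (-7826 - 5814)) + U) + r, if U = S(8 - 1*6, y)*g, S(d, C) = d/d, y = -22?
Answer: -7135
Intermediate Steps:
g = 0 (g = 63 - 9*7 = 63 - 63 = 0)
S(d, C) = 1
U = 0 (U = 1*0 = 0)
r = 6200 (r = -6798 + 12998 = 6200)
((305 + (-7826 - 5814)) + U) + r = ((305 + (-7826 - 5814)) + 0) + 6200 = ((305 - 13640) + 0) + 6200 = (-13335 + 0) + 6200 = -13335 + 6200 = -7135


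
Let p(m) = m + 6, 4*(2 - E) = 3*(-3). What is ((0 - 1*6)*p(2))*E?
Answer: -204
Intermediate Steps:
E = 17/4 (E = 2 - 3*(-3)/4 = 2 - 1/4*(-9) = 2 + 9/4 = 17/4 ≈ 4.2500)
p(m) = 6 + m
((0 - 1*6)*p(2))*E = ((0 - 1*6)*(6 + 2))*(17/4) = ((0 - 6)*8)*(17/4) = -6*8*(17/4) = -48*17/4 = -204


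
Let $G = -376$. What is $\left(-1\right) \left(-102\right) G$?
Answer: $-38352$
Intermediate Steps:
$\left(-1\right) \left(-102\right) G = \left(-1\right) \left(-102\right) \left(-376\right) = 102 \left(-376\right) = -38352$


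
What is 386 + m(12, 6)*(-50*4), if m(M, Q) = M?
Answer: -2014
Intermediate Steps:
386 + m(12, 6)*(-50*4) = 386 + 12*(-50*4) = 386 + 12*(-200) = 386 - 2400 = -2014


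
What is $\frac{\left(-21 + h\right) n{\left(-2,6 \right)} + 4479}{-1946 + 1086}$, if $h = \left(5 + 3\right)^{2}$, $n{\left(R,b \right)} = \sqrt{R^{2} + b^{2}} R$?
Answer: $- \frac{4479}{860} + \frac{\sqrt{10}}{5} \approx -4.5757$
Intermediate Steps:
$n{\left(R,b \right)} = R \sqrt{R^{2} + b^{2}}$
$h = 64$ ($h = 8^{2} = 64$)
$\frac{\left(-21 + h\right) n{\left(-2,6 \right)} + 4479}{-1946 + 1086} = \frac{\left(-21 + 64\right) \left(- 2 \sqrt{\left(-2\right)^{2} + 6^{2}}\right) + 4479}{-1946 + 1086} = \frac{43 \left(- 2 \sqrt{4 + 36}\right) + 4479}{-860} = \left(43 \left(- 2 \sqrt{40}\right) + 4479\right) \left(- \frac{1}{860}\right) = \left(43 \left(- 2 \cdot 2 \sqrt{10}\right) + 4479\right) \left(- \frac{1}{860}\right) = \left(43 \left(- 4 \sqrt{10}\right) + 4479\right) \left(- \frac{1}{860}\right) = \left(- 172 \sqrt{10} + 4479\right) \left(- \frac{1}{860}\right) = \left(4479 - 172 \sqrt{10}\right) \left(- \frac{1}{860}\right) = - \frac{4479}{860} + \frac{\sqrt{10}}{5}$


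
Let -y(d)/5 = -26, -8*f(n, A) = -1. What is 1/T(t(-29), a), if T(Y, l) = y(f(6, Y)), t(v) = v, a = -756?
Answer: 1/130 ≈ 0.0076923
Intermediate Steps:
f(n, A) = ⅛ (f(n, A) = -⅛*(-1) = ⅛)
y(d) = 130 (y(d) = -5*(-26) = 130)
T(Y, l) = 130
1/T(t(-29), a) = 1/130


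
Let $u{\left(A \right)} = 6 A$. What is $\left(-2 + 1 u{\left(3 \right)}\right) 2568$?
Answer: $41088$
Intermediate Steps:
$\left(-2 + 1 u{\left(3 \right)}\right) 2568 = \left(-2 + 1 \cdot 6 \cdot 3\right) 2568 = \left(-2 + 1 \cdot 18\right) 2568 = \left(-2 + 18\right) 2568 = 16 \cdot 2568 = 41088$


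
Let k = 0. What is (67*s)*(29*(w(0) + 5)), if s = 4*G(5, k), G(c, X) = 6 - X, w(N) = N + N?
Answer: 233160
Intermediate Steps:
w(N) = 2*N
s = 24 (s = 4*(6 - 1*0) = 4*(6 + 0) = 4*6 = 24)
(67*s)*(29*(w(0) + 5)) = (67*24)*(29*(2*0 + 5)) = 1608*(29*(0 + 5)) = 1608*(29*5) = 1608*145 = 233160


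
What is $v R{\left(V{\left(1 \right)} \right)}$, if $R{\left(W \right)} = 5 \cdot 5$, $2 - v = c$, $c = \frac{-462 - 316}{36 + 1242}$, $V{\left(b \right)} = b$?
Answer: $\frac{41675}{639} \approx 65.219$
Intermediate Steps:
$c = - \frac{389}{639}$ ($c = - \frac{778}{1278} = \left(-778\right) \frac{1}{1278} = - \frac{389}{639} \approx -0.60876$)
$v = \frac{1667}{639}$ ($v = 2 - - \frac{389}{639} = 2 + \frac{389}{639} = \frac{1667}{639} \approx 2.6088$)
$R{\left(W \right)} = 25$
$v R{\left(V{\left(1 \right)} \right)} = \frac{1667}{639} \cdot 25 = \frac{41675}{639}$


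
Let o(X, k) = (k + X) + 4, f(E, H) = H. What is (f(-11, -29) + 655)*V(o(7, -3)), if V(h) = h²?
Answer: 40064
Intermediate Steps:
o(X, k) = 4 + X + k (o(X, k) = (X + k) + 4 = 4 + X + k)
(f(-11, -29) + 655)*V(o(7, -3)) = (-29 + 655)*(4 + 7 - 3)² = 626*8² = 626*64 = 40064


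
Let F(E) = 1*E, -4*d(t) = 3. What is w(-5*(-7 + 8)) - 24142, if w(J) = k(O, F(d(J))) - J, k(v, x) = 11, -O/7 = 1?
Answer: -24126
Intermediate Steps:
O = -7 (O = -7*1 = -7)
d(t) = -3/4 (d(t) = -1/4*3 = -3/4)
F(E) = E
w(J) = 11 - J
w(-5*(-7 + 8)) - 24142 = (11 - (-5)*(-7 + 8)) - 24142 = (11 - (-5)) - 24142 = (11 - 1*(-5)) - 24142 = (11 + 5) - 24142 = 16 - 24142 = -24126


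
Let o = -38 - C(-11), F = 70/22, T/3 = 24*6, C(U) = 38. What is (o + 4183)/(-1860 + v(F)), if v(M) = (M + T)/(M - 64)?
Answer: -2747583/1249127 ≈ -2.1996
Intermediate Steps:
T = 432 (T = 3*(24*6) = 3*144 = 432)
F = 35/11 (F = 70*(1/22) = 35/11 ≈ 3.1818)
v(M) = (432 + M)/(-64 + M) (v(M) = (M + 432)/(M - 64) = (432 + M)/(-64 + M))
o = -76 (o = -38 - 1*38 = -38 - 38 = -76)
(o + 4183)/(-1860 + v(F)) = (-76 + 4183)/(-1860 + (432 + 35/11)/(-64 + 35/11)) = 4107/(-1860 + (4787/11)/(-669/11)) = 4107/(-1860 - 11/669*4787/11) = 4107/(-1860 - 4787/669) = 4107/(-1249127/669) = 4107*(-669/1249127) = -2747583/1249127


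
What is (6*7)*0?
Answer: 0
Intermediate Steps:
(6*7)*0 = 42*0 = 0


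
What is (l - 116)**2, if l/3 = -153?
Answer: 330625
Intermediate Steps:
l = -459 (l = 3*(-153) = -459)
(l - 116)**2 = (-459 - 116)**2 = (-575)**2 = 330625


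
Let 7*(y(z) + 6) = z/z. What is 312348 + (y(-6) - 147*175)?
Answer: 2006320/7 ≈ 2.8662e+5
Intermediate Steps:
y(z) = -41/7 (y(z) = -6 + (z/z)/7 = -6 + (⅐)*1 = -6 + ⅐ = -41/7)
312348 + (y(-6) - 147*175) = 312348 + (-41/7 - 147*175) = 312348 + (-41/7 - 25725) = 312348 - 180116/7 = 2006320/7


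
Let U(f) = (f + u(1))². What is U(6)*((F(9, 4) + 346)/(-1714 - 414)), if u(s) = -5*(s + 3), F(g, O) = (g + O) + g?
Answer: -644/19 ≈ -33.895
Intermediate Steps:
F(g, O) = O + 2*g (F(g, O) = (O + g) + g = O + 2*g)
u(s) = -15 - 5*s (u(s) = -5*(3 + s) = -15 - 5*s)
U(f) = (-20 + f)² (U(f) = (f + (-15 - 5*1))² = (f + (-15 - 5))² = (f - 20)² = (-20 + f)²)
U(6)*((F(9, 4) + 346)/(-1714 - 414)) = (-20 + 6)²*(((4 + 2*9) + 346)/(-1714 - 414)) = (-14)²*(((4 + 18) + 346)/(-2128)) = 196*((22 + 346)*(-1/2128)) = 196*(368*(-1/2128)) = 196*(-23/133) = -644/19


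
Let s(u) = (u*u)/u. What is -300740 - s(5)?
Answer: -300745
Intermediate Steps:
s(u) = u (s(u) = u²/u = u)
-300740 - s(5) = -300740 - 1*5 = -300740 - 5 = -300745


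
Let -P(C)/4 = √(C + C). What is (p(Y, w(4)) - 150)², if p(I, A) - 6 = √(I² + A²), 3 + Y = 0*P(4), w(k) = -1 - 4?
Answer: (144 - √34)² ≈ 19091.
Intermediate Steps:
w(k) = -5
P(C) = -4*√2*√C (P(C) = -4*√(C + C) = -4*√2*√C)
Y = -3 (Y = -3 + 0*(-4*√2*√4) = -3 + 0*(-4*√2*2) = -3 + 0*(-8*√2) = -3 + 0 = -3)
p(I, A) = 6 + √(A² + I²) (p(I, A) = 6 + √(I² + A²) = 6 + √(A² + I²))
(p(Y, w(4)) - 150)² = ((6 + √((-5)² + (-3)²)) - 150)² = ((6 + √(25 + 9)) - 150)² = ((6 + √34) - 150)² = (-144 + √34)²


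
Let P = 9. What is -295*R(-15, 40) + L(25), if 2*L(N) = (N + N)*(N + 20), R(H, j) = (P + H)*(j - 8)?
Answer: 57765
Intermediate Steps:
R(H, j) = (-8 + j)*(9 + H) (R(H, j) = (9 + H)*(j - 8) = (9 + H)*(-8 + j) = (-8 + j)*(9 + H))
L(N) = N*(20 + N) (L(N) = ((N + N)*(N + 20))/2 = ((2*N)*(20 + N))/2 = (2*N*(20 + N))/2 = N*(20 + N))
-295*R(-15, 40) + L(25) = -295*(-72 - 8*(-15) + 9*40 - 15*40) + 25*(20 + 25) = -295*(-72 + 120 + 360 - 600) + 25*45 = -295*(-192) + 1125 = 56640 + 1125 = 57765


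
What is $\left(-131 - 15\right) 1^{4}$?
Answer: $-146$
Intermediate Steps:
$\left(-131 - 15\right) 1^{4} = \left(-146\right) 1 = -146$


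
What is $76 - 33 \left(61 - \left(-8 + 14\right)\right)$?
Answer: $-1739$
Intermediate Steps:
$76 - 33 \left(61 - \left(-8 + 14\right)\right) = 76 - 33 \left(61 - 6\right) = 76 - 1815 = -1739$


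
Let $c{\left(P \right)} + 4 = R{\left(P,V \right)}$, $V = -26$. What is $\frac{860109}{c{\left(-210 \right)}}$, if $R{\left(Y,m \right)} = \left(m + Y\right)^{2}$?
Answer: $\frac{286703}{18564} \approx 15.444$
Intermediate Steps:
$R{\left(Y,m \right)} = \left(Y + m\right)^{2}$
$c{\left(P \right)} = -4 + \left(-26 + P\right)^{2}$ ($c{\left(P \right)} = -4 + \left(P - 26\right)^{2} = -4 + \left(-26 + P\right)^{2}$)
$\frac{860109}{c{\left(-210 \right)}} = \frac{860109}{-4 + \left(-26 - 210\right)^{2}} = \frac{860109}{-4 + \left(-236\right)^{2}} = \frac{860109}{-4 + 55696} = \frac{860109}{55692} = 860109 \cdot \frac{1}{55692} = \frac{286703}{18564}$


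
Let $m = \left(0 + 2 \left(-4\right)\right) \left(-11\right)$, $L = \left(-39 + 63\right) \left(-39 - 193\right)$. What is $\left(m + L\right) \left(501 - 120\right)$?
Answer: $-2087880$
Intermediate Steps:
$L = -5568$ ($L = 24 \left(-232\right) = -5568$)
$m = 88$ ($m = \left(0 - 8\right) \left(-11\right) = \left(-8\right) \left(-11\right) = 88$)
$\left(m + L\right) \left(501 - 120\right) = \left(88 - 5568\right) \left(501 - 120\right) = \left(-5480\right) 381 = -2087880$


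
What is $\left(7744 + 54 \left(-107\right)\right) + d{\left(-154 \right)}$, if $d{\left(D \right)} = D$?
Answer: $1812$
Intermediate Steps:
$\left(7744 + 54 \left(-107\right)\right) + d{\left(-154 \right)} = \left(7744 + 54 \left(-107\right)\right) - 154 = \left(7744 - 5778\right) - 154 = 1966 - 154 = 1812$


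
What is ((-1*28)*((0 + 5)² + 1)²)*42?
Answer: -794976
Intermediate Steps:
((-1*28)*((0 + 5)² + 1)²)*42 = -28*(5² + 1)²*42 = -28*(25 + 1)²*42 = -28*26²*42 = -28*676*42 = -18928*42 = -794976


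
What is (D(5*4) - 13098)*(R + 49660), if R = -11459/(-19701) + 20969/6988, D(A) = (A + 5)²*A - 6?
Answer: -1032419402461991/34417647 ≈ -2.9997e+7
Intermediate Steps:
D(A) = -6 + A*(5 + A)² (D(A) = (5 + A)²*A - 6 = A*(5 + A)² - 6 = -6 + A*(5 + A)²)
R = 493185761/137670588 (R = -11459*(-1/19701) + 20969*(1/6988) = 11459/19701 + 20969/6988 = 493185761/137670588 ≈ 3.5824)
(D(5*4) - 13098)*(R + 49660) = ((-6 + (5*4)*(5 + 5*4)²) - 13098)*(493185761/137670588 + 49660) = ((-6 + 20*(5 + 20)²) - 13098)*(6837214585841/137670588) = ((-6 + 20*25²) - 13098)*(6837214585841/137670588) = ((-6 + 20*625) - 13098)*(6837214585841/137670588) = ((-6 + 12500) - 13098)*(6837214585841/137670588) = (12494 - 13098)*(6837214585841/137670588) = -604*6837214585841/137670588 = -1032419402461991/34417647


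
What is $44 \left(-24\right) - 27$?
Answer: $-1083$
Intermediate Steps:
$44 \left(-24\right) - 27 = -1056 - 27 = -1083$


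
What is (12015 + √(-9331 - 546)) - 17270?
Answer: -5255 + I*√9877 ≈ -5255.0 + 99.383*I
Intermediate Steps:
(12015 + √(-9331 - 546)) - 17270 = (12015 + √(-9877)) - 17270 = (12015 + I*√9877) - 17270 = -5255 + I*√9877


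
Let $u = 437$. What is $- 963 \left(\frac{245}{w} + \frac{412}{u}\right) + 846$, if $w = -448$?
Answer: $\frac{12997629}{27968} \approx 464.73$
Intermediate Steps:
$- 963 \left(\frac{245}{w} + \frac{412}{u}\right) + 846 = - 963 \left(\frac{245}{-448} + \frac{412}{437}\right) + 846 = - 963 \left(245 \left(- \frac{1}{448}\right) + 412 \cdot \frac{1}{437}\right) + 846 = - 963 \left(- \frac{35}{64} + \frac{412}{437}\right) + 846 = \left(-963\right) \frac{11073}{27968} + 846 = - \frac{10663299}{27968} + 846 = \frac{12997629}{27968}$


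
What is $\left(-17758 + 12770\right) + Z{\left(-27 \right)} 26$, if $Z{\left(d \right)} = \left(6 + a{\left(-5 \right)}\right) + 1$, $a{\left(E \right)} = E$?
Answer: $-4936$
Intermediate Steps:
$Z{\left(d \right)} = 2$ ($Z{\left(d \right)} = \left(6 - 5\right) + 1 = 1 + 1 = 2$)
$\left(-17758 + 12770\right) + Z{\left(-27 \right)} 26 = \left(-17758 + 12770\right) + 2 \cdot 26 = -4988 + 52 = -4936$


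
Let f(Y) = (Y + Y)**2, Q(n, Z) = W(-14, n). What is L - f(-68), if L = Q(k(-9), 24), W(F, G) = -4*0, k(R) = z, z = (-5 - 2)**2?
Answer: -18496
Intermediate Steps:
z = 49 (z = (-7)**2 = 49)
k(R) = 49
W(F, G) = 0
Q(n, Z) = 0
f(Y) = 4*Y**2 (f(Y) = (2*Y)**2 = 4*Y**2)
L = 0
L - f(-68) = 0 - 4*(-68)**2 = 0 - 4*4624 = 0 - 1*18496 = 0 - 18496 = -18496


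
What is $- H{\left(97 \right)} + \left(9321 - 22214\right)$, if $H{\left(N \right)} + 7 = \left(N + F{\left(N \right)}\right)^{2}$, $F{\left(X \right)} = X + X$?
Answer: $-97567$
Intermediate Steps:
$F{\left(X \right)} = 2 X$
$H{\left(N \right)} = -7 + 9 N^{2}$ ($H{\left(N \right)} = -7 + \left(N + 2 N\right)^{2} = -7 + \left(3 N\right)^{2} = -7 + 9 N^{2}$)
$- H{\left(97 \right)} + \left(9321 - 22214\right) = - (-7 + 9 \cdot 97^{2}) + \left(9321 - 22214\right) = - (-7 + 9 \cdot 9409) + \left(9321 - 22214\right) = - (-7 + 84681) - 12893 = \left(-1\right) 84674 - 12893 = -84674 - 12893 = -97567$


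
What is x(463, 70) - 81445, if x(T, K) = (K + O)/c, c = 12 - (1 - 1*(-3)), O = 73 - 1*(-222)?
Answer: -651195/8 ≈ -81399.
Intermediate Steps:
O = 295 (O = 73 + 222 = 295)
c = 8 (c = 12 - (1 + 3) = 12 - 1*4 = 12 - 4 = 8)
x(T, K) = 295/8 + K/8 (x(T, K) = (K + 295)/8 = (295 + K)*(1/8) = 295/8 + K/8)
x(463, 70) - 81445 = (295/8 + (1/8)*70) - 81445 = (295/8 + 35/4) - 81445 = 365/8 - 81445 = -651195/8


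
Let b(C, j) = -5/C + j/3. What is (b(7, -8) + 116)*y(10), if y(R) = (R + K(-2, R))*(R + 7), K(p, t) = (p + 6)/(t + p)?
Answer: 40205/2 ≈ 20103.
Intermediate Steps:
K(p, t) = (6 + p)/(p + t)
b(C, j) = -5/C + j/3 (b(C, j) = -5/C + j*(⅓) = -5/C + j/3)
y(R) = (7 + R)*(R + 4/(-2 + R)) (y(R) = (R + (6 - 2)/(-2 + R))*(R + 7) = (R + 4/(-2 + R))*(7 + R) = (7 + R)*(R + 4/(-2 + R)))
(b(7, -8) + 116)*y(10) = ((-5/7 + (⅓)*(-8)) + 116)*((28 + 4*10 + 10*(-2 + 10)*(7 + 10))/(-2 + 10)) = ((-5*⅐ - 8/3) + 116)*((28 + 40 + 10*8*17)/8) = ((-5/7 - 8/3) + 116)*((28 + 40 + 1360)/8) = (-71/21 + 116)*((⅛)*1428) = (2365/21)*(357/2) = 40205/2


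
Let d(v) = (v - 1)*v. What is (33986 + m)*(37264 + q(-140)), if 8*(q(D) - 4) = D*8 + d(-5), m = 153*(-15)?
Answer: 4706969157/4 ≈ 1.1767e+9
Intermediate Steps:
m = -2295
d(v) = v*(-1 + v) (d(v) = (-1 + v)*v = v*(-1 + v))
q(D) = 31/4 + D (q(D) = 4 + (D*8 - 5*(-1 - 5))/8 = 4 + (8*D - 5*(-6))/8 = 4 + (8*D + 30)/8 = 4 + (30 + 8*D)/8 = 4 + (15/4 + D) = 31/4 + D)
(33986 + m)*(37264 + q(-140)) = (33986 - 2295)*(37264 + (31/4 - 140)) = 31691*(37264 - 529/4) = 31691*(148527/4) = 4706969157/4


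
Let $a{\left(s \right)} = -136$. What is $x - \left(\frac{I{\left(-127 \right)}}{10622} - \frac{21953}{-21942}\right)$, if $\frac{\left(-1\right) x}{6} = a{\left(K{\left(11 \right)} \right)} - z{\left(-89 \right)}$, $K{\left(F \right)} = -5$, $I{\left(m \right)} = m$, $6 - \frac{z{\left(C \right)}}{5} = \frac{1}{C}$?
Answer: $\frac{5161639914757}{5185761309} \approx 995.35$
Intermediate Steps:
$z{\left(C \right)} = 30 - \frac{5}{C}$
$x = \frac{88674}{89}$ ($x = - 6 \left(-136 - \left(30 - \frac{5}{-89}\right)\right) = - 6 \left(-136 - \left(30 - - \frac{5}{89}\right)\right) = - 6 \left(-136 - \left(30 + \frac{5}{89}\right)\right) = - 6 \left(-136 - \frac{2675}{89}\right) = \left(-6\right) \left(- \frac{14779}{89}\right) = \frac{88674}{89} \approx 996.34$)
$x - \left(\frac{I{\left(-127 \right)}}{10622} - \frac{21953}{-21942}\right) = \frac{88674}{89} - \left(- \frac{127}{10622} - \frac{21953}{-21942}\right) = \frac{88674}{89} - \left(\left(-127\right) \frac{1}{10622} - - \frac{21953}{21942}\right) = \frac{88674}{89} - \left(- \frac{127}{10622} + \frac{21953}{21942}\right) = \frac{88674}{89} - \frac{57599533}{58266981} = \frac{5161639914757}{5185761309}$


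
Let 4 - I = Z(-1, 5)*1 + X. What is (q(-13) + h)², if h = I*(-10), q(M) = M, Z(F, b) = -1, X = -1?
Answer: 5329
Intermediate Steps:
I = 6 (I = 4 - (-1*1 - 1) = 4 - (-1 - 1) = 4 - 1*(-2) = 4 + 2 = 6)
h = -60 (h = 6*(-10) = -60)
(q(-13) + h)² = (-13 - 60)² = (-73)² = 5329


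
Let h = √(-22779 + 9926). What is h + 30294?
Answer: 30294 + I*√12853 ≈ 30294.0 + 113.37*I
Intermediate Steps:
h = I*√12853 (h = √(-12853) = I*√12853 ≈ 113.37*I)
h + 30294 = I*√12853 + 30294 = 30294 + I*√12853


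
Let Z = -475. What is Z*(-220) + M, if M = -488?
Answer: 104012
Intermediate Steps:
Z*(-220) + M = -475*(-220) - 488 = 104500 - 488 = 104012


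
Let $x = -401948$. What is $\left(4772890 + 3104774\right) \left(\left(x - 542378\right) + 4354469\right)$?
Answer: $26863960745952$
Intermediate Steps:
$\left(4772890 + 3104774\right) \left(\left(x - 542378\right) + 4354469\right) = \left(4772890 + 3104774\right) \left(\left(-401948 - 542378\right) + 4354469\right) = 7877664 \left(-944326 + 4354469\right) = 7877664 \cdot 3410143 = 26863960745952$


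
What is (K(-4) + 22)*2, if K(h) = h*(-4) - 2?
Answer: 72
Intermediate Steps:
K(h) = -2 - 4*h (K(h) = -4*h - 2 = -2 - 4*h)
(K(-4) + 22)*2 = ((-2 - 4*(-4)) + 22)*2 = ((-2 + 16) + 22)*2 = (14 + 22)*2 = 36*2 = 72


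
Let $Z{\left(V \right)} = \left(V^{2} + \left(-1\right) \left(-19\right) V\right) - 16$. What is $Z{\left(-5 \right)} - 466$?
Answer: $-552$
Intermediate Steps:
$Z{\left(V \right)} = -16 + V^{2} + 19 V$ ($Z{\left(V \right)} = \left(V^{2} + 19 V\right) - 16 = -16 + V^{2} + 19 V$)
$Z{\left(-5 \right)} - 466 = \left(-16 + \left(-5\right)^{2} + 19 \left(-5\right)\right) - 466 = \left(-16 + 25 - 95\right) - 466 = -86 - 466 = -552$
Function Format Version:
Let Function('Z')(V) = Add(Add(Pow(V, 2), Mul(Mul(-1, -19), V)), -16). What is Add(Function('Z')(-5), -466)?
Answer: -552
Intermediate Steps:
Function('Z')(V) = Add(-16, Pow(V, 2), Mul(19, V)) (Function('Z')(V) = Add(Add(Pow(V, 2), Mul(19, V)), -16) = Add(-16, Pow(V, 2), Mul(19, V)))
Add(Function('Z')(-5), -466) = Add(Add(-16, Pow(-5, 2), Mul(19, -5)), -466) = Add(Add(-16, 25, -95), -466) = Add(-86, -466) = -552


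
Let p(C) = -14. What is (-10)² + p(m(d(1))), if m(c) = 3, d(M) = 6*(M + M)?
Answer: 86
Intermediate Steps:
d(M) = 12*M (d(M) = 6*(2*M) = 12*M)
(-10)² + p(m(d(1))) = (-10)² - 14 = 100 - 14 = 86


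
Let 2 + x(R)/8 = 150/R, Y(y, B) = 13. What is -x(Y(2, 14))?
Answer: -992/13 ≈ -76.308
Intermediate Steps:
x(R) = -16 + 1200/R (x(R) = -16 + 8*(150/R) = -16 + 1200/R)
-x(Y(2, 14)) = -(-16 + 1200/13) = -1*992/13 = -992/13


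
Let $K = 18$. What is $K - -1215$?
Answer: $1233$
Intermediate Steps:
$K - -1215 = 18 - -1215 = 18 + 1215 = 1233$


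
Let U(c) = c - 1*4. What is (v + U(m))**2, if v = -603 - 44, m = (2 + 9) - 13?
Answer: 426409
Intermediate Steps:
m = -2 (m = 11 - 13 = -2)
v = -647
U(c) = -4 + c (U(c) = c - 4 = -4 + c)
(v + U(m))**2 = (-647 + (-4 - 2))**2 = (-647 - 6)**2 = (-653)**2 = 426409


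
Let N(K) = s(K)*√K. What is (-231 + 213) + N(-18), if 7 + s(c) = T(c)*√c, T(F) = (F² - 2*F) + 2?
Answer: -6534 - 21*I*√2 ≈ -6534.0 - 29.698*I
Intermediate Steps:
T(F) = 2 + F² - 2*F
s(c) = -7 + √c*(2 + c² - 2*c) (s(c) = -7 + (2 + c² - 2*c)*√c = -7 + √c*(2 + c² - 2*c))
N(K) = √K*(-7 + √K*(2 + K² - 2*K)) (N(K) = (-7 + √K*(2 + K² - 2*K))*√K = √K*(-7 + √K*(2 + K² - 2*K)))
(-231 + 213) + N(-18) = (-231 + 213) + ((-18)³ - 21*I*√2 - 2*(-18)² + 2*(-18)) = -18 + (-5832 - 21*I*√2 - 2*324 - 36) = -18 + (-5832 - 21*I*√2 - 648 - 36) = -18 + (-6516 - 21*I*√2) = -6534 - 21*I*√2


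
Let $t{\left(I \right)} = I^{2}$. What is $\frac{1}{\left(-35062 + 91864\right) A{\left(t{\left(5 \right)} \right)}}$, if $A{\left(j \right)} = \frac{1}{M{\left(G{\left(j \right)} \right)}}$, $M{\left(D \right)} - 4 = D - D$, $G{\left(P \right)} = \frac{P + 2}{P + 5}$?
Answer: $\frac{2}{28401} \approx 7.042 \cdot 10^{-5}$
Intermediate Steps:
$G{\left(P \right)} = \frac{2 + P}{5 + P}$
$M{\left(D \right)} = 4$ ($M{\left(D \right)} = 4 + \left(D - D\right) = 4 + 0 = 4$)
$A{\left(j \right)} = \frac{1}{4}$
$\frac{1}{\left(-35062 + 91864\right) A{\left(t{\left(5 \right)} \right)}} = \frac{\frac{1}{\frac{1}{4}}}{-35062 + 91864} = \frac{1}{56802} \cdot 4 = \frac{2}{28401}$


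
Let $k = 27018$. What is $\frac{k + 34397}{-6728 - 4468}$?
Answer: $- \frac{61415}{11196} \approx -5.4854$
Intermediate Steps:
$\frac{k + 34397}{-6728 - 4468} = \frac{27018 + 34397}{-6728 - 4468} = \frac{61415}{-11196} = 61415 \left(- \frac{1}{11196}\right) = - \frac{61415}{11196}$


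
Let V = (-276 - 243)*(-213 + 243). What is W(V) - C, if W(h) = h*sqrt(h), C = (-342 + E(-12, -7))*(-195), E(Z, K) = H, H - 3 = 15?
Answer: -63180 - 46710*I*sqrt(1730) ≈ -63180.0 - 1.9428e+6*I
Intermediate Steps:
H = 18 (H = 3 + 15 = 18)
E(Z, K) = 18
C = 63180 (C = (-342 + 18)*(-195) = -324*(-195) = 63180)
V = -15570 (V = -519*30 = -15570)
W(h) = h**(3/2)
W(V) - C = (-15570)**(3/2) - 1*63180 = -46710*I*sqrt(1730) - 63180 = -63180 - 46710*I*sqrt(1730)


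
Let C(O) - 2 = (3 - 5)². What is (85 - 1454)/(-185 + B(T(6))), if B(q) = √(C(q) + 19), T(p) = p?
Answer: 1369/180 ≈ 7.6056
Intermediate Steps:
C(O) = 6 (C(O) = 2 + (3 - 5)² = 2 + (-2)² = 2 + 4 = 6)
B(q) = 5 (B(q) = √(6 + 19) = √25 = 5)
(85 - 1454)/(-185 + B(T(6))) = (85 - 1454)/(-185 + 5) = -1369/(-180) = -1369*(-1/180) = 1369/180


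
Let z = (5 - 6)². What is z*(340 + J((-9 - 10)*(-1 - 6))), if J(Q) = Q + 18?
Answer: 491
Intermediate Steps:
J(Q) = 18 + Q
z = 1 (z = (-1)² = 1)
z*(340 + J((-9 - 10)*(-1 - 6))) = 1*(340 + (18 + (-9 - 10)*(-1 - 6))) = 1*(340 + (18 - 19*(-7))) = 1*(340 + (18 + 133)) = 1*(340 + 151) = 1*491 = 491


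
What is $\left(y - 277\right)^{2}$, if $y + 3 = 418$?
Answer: $19044$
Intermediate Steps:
$y = 415$ ($y = -3 + 418 = 415$)
$\left(y - 277\right)^{2} = \left(415 - 277\right)^{2} = 138^{2} = 19044$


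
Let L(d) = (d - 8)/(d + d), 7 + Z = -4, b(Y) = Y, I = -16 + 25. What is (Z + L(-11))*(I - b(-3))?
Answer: -1338/11 ≈ -121.64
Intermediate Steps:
I = 9
Z = -11 (Z = -7 - 4 = -11)
L(d) = (-8 + d)/(2*d) (L(d) = (-8 + d)/((2*d)) = (-8 + d)*(1/(2*d)) = (-8 + d)/(2*d))
(Z + L(-11))*(I - b(-3)) = (-11 + (½)*(-8 - 11)/(-11))*(9 - 1*(-3)) = (-11 + (½)*(-1/11)*(-19))*(9 + 3) = (-11 + 19/22)*12 = -223/22*12 = -1338/11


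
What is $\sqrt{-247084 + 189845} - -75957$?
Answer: $75957 + i \sqrt{57239} \approx 75957.0 + 239.25 i$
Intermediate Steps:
$\sqrt{-247084 + 189845} - -75957 = \sqrt{-57239} + 75957 = i \sqrt{57239} + 75957 = 75957 + i \sqrt{57239}$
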